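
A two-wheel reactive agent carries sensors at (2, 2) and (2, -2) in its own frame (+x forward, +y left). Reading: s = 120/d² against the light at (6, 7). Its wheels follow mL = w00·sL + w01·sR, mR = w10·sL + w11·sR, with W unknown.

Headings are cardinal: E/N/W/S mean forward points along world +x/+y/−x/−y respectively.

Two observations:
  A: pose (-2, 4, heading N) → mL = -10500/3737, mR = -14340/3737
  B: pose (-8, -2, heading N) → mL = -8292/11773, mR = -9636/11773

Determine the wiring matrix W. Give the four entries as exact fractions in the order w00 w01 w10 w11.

-1 -1/2 -1/2 -1

obs A: pose=(-2,4,N) → sL=120/101, sR=120/37, mL=-10500/3737, mR=-14340/3737
obs B: pose=(-8,-2,N) → sL=24/61, sR=120/193, mL=-8292/11773, mR=-9636/11773
sensor matrix S = [[120/101, 120/37], [24/61, 120/193]]; det S = -23639040/43995701
solve [mL_A; mL_B] = S·[w00; w01] and [mR_A; mR_B] = S·[w10; w11]:
  w00 = -1, w01 = -1/2, w10 = -1/2, w11 = -1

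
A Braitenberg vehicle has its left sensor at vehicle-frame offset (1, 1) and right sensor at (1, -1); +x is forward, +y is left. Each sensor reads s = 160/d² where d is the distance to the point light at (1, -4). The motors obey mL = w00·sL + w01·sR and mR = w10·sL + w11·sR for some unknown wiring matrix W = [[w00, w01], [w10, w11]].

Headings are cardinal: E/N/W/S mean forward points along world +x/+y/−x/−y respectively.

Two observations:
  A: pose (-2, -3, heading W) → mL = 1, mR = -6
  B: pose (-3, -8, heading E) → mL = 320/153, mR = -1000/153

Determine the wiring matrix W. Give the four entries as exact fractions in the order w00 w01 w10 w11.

1/2 -1/2 -1 1/2

obs A: pose=(-2,-3,W) → sL=10, sR=8, mL=1, mR=-6
obs B: pose=(-3,-8,E) → sL=80/9, sR=80/17, mL=320/153, mR=-1000/153
sensor matrix S = [[10, 8], [80/9, 80/17]]; det S = -3680/153
solve [mL_A; mL_B] = S·[w00; w01] and [mR_A; mR_B] = S·[w10; w11]:
  w00 = 1/2, w01 = -1/2, w10 = -1, w11 = 1/2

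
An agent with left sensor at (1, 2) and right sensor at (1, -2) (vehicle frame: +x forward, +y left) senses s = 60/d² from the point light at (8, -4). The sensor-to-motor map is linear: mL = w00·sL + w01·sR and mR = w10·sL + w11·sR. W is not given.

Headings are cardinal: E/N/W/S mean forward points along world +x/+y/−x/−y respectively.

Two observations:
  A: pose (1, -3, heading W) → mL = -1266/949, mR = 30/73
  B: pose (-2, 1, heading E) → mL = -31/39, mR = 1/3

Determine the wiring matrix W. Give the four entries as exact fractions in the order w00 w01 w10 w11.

obs A: pose=(1,-3,W) → sL=12/13, sR=60/73, mL=-1266/949, mR=30/73
obs B: pose=(-2,1,E) → sL=6/13, sR=2/3, mL=-31/39, mR=1/3
sensor matrix S = [[12/13, 60/73], [6/13, 2/3]]; det S = 224/949
solve [mL_A; mL_B] = S·[w00; w01] and [mR_A; mR_B] = S·[w10; w11]:
  w00 = -1, w01 = -1/2, w10 = 0, w11 = 1/2

-1 -1/2 0 1/2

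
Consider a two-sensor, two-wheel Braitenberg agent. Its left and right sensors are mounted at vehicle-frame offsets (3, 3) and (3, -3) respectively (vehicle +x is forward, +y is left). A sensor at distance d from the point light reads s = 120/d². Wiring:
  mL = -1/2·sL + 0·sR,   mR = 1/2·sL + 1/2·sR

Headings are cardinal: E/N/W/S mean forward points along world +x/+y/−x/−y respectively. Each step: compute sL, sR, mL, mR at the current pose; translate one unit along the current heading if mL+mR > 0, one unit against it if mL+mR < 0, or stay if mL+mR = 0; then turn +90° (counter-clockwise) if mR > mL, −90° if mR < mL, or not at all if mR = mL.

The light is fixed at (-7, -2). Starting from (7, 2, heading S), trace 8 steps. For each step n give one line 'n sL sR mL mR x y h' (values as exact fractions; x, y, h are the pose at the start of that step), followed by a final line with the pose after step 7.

0 12/29 60/61 -6/29 1236/1769 7 2 S
1 24/65 120/289 -12/65 7368/18785 7 1 E
2 2/3 1/3 -1/3 1/2 8 1 N
3 24/29 120/193 -12/29 4056/5597 8 2 W
4 12/29 60/61 -6/29 1236/1769 7 2 S
5 24/65 120/289 -12/65 7368/18785 7 1 E
6 2/3 1/3 -1/3 1/2 8 1 N
7 24/29 120/193 -12/29 4056/5597 8 2 W
final 7 2 S

n=0: pose=(7,2,S); sL=12/29, sR=60/61; mL=-6/29, mR=1236/1769; mL+mR=30/61 → advance +1; mR−mL=1602/1769 → turn +1·90°
n=1: pose=(7,1,E); sL=24/65, sR=120/289; mL=-12/65, mR=7368/18785; mL+mR=60/289 → advance +1; mR−mL=10836/18785 → turn +1·90°
n=2: pose=(8,1,N); sL=2/3, sR=1/3; mL=-1/3, mR=1/2; mL+mR=1/6 → advance +1; mR−mL=5/6 → turn +1·90°
n=3: pose=(8,2,W); sL=24/29, sR=120/193; mL=-12/29, mR=4056/5597; mL+mR=60/193 → advance +1; mR−mL=6372/5597 → turn +1·90°
n=4: pose=(7,2,S); sL=12/29, sR=60/61; mL=-6/29, mR=1236/1769; mL+mR=30/61 → advance +1; mR−mL=1602/1769 → turn +1·90°
n=5: pose=(7,1,E); sL=24/65, sR=120/289; mL=-12/65, mR=7368/18785; mL+mR=60/289 → advance +1; mR−mL=10836/18785 → turn +1·90°
n=6: pose=(8,1,N); sL=2/3, sR=1/3; mL=-1/3, mR=1/2; mL+mR=1/6 → advance +1; mR−mL=5/6 → turn +1·90°
n=7: pose=(8,2,W); sL=24/29, sR=120/193; mL=-12/29, mR=4056/5597; mL+mR=60/193 → advance +1; mR−mL=6372/5597 → turn +1·90°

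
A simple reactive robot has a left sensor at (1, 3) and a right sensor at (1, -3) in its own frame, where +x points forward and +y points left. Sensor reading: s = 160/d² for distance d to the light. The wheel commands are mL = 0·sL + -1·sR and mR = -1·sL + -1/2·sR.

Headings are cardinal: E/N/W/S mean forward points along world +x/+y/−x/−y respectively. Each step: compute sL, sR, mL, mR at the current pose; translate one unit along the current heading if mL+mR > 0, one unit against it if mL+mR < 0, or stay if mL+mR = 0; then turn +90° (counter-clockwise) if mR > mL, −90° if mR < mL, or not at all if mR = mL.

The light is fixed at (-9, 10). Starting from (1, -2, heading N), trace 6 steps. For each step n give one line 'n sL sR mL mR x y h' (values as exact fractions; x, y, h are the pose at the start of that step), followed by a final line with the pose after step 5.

0 16/17 16/29 -16/29 -600/493 1 -2 N
1 160/221 160/377 -160/377 -6000/6409 1 -3 E
2 8/17 20/29 -20/29 -402/493 0 -3 S
3 160/289 32/29 -32/29 -9264/8381 0 -2 W
4 16/17 16/29 -16/29 -600/493 1 -2 N
5 160/221 160/377 -160/377 -6000/6409 1 -3 E
final 0 -3 S

n=0: pose=(1,-2,N); sL=16/17, sR=16/29; mL=-16/29, mR=-600/493; mL+mR=-872/493 → advance -1; mR−mL=-328/493 → turn -1·90°
n=1: pose=(1,-3,E); sL=160/221, sR=160/377; mL=-160/377, mR=-6000/6409; mL+mR=-8720/6409 → advance -1; mR−mL=-3280/6409 → turn -1·90°
n=2: pose=(0,-3,S); sL=8/17, sR=20/29; mL=-20/29, mR=-402/493; mL+mR=-742/493 → advance -1; mR−mL=-62/493 → turn -1·90°
n=3: pose=(0,-2,W); sL=160/289, sR=32/29; mL=-32/29, mR=-9264/8381; mL+mR=-18512/8381 → advance -1; mR−mL=-16/8381 → turn -1·90°
n=4: pose=(1,-2,N); sL=16/17, sR=16/29; mL=-16/29, mR=-600/493; mL+mR=-872/493 → advance -1; mR−mL=-328/493 → turn -1·90°
n=5: pose=(1,-3,E); sL=160/221, sR=160/377; mL=-160/377, mR=-6000/6409; mL+mR=-8720/6409 → advance -1; mR−mL=-3280/6409 → turn -1·90°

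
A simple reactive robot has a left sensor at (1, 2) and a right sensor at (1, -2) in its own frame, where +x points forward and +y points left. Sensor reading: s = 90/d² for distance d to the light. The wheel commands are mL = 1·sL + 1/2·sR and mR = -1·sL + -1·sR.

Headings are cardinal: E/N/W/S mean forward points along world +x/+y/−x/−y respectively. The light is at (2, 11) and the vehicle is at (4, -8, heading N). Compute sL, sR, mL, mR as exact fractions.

left sensor world pos  = (2, -7); dL² = 324
right sensor world pos = (6, -7); dR² = 340
sL = 90/324 = 5/18
sR = 90/340 = 9/34
mL = 1·sL + 1/2·sR = 251/612
mR = -1·sL + -1·sR = -83/153

5/18 9/34 251/612 -83/153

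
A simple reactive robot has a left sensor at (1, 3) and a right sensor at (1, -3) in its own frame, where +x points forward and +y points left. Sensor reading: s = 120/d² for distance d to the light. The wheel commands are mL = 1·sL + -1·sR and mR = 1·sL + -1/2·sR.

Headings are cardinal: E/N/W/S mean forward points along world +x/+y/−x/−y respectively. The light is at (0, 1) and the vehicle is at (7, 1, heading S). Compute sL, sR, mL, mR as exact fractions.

120/101 120/17 -10080/1717 -4020/1717

left sensor world pos  = (10, 0); dL² = 101
right sensor world pos = (4, 0); dR² = 17
sL = 120/101 = 120/101
sR = 120/17 = 120/17
mL = 1·sL + -1·sR = -10080/1717
mR = 1·sL + -1/2·sR = -4020/1717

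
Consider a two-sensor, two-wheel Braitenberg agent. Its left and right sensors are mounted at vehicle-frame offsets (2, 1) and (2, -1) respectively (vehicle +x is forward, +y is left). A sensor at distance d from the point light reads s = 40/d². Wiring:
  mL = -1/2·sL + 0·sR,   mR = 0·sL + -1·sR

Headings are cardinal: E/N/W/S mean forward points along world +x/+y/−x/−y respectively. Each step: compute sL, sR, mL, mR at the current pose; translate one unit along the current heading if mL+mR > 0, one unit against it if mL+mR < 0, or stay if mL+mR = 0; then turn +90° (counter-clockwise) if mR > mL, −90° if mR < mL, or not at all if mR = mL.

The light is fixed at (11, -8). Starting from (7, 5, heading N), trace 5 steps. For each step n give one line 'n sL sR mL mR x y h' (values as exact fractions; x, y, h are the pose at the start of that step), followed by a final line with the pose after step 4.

0 4/25 20/117 -2/25 -20/117 7 5 N
1 40/173 8/25 -20/173 -8/25 7 4 E
2 10/29 5/17 -5/29 -5/17 6 4 S
3 40/193 8/49 -20/193 -8/49 6 5 W
4 4/25 20/117 -2/25 -20/117 7 5 N
final 7 4 E

n=0: pose=(7,5,N); sL=4/25, sR=20/117; mL=-2/25, mR=-20/117; mL+mR=-734/2925 → advance -1; mR−mL=-266/2925 → turn -1·90°
n=1: pose=(7,4,E); sL=40/173, sR=8/25; mL=-20/173, mR=-8/25; mL+mR=-1884/4325 → advance -1; mR−mL=-884/4325 → turn -1·90°
n=2: pose=(6,4,S); sL=10/29, sR=5/17; mL=-5/29, mR=-5/17; mL+mR=-230/493 → advance -1; mR−mL=-60/493 → turn -1·90°
n=3: pose=(6,5,W); sL=40/193, sR=8/49; mL=-20/193, mR=-8/49; mL+mR=-2524/9457 → advance -1; mR−mL=-564/9457 → turn -1·90°
n=4: pose=(7,5,N); sL=4/25, sR=20/117; mL=-2/25, mR=-20/117; mL+mR=-734/2925 → advance -1; mR−mL=-266/2925 → turn -1·90°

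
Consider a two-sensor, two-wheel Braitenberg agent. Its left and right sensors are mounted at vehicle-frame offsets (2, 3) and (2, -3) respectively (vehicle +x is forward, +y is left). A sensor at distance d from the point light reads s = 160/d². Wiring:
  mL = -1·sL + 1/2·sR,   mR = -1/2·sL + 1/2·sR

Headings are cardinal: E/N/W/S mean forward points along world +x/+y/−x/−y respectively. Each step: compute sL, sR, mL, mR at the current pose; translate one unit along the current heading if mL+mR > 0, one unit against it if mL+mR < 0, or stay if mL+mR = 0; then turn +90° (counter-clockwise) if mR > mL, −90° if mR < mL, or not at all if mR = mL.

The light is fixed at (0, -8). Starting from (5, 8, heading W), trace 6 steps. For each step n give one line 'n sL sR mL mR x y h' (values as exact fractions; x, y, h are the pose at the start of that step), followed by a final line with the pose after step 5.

n=0: pose=(5,8,W); sL=80/89, sR=16/37; mL=-2248/3293, mR=-768/3293; mL+mR=-3016/3293 → advance -1; mR−mL=40/89 → turn +1·90°
n=1: pose=(6,8,S); sL=160/277, sR=32/41; mL=-2128/11357, mR=1152/11357; mL+mR=-976/11357 → advance -1; mR−mL=80/277 → turn +1·90°
n=2: pose=(6,9,E); sL=10/29, sR=8/13; mL=-14/377, mR=51/377; mL+mR=37/377 → advance +1; mR−mL=5/29 → turn +1·90°
n=3: pose=(7,9,N); sL=160/377, sR=160/461; mL=-43600/173797, mR=-6720/173797; mL+mR=-50320/173797 → advance -1; mR−mL=80/377 → turn +1·90°
n=4: pose=(7,8,W); sL=80/97, sR=80/193; mL=-11560/18721, mR=-3840/18721; mL+mR=-15400/18721 → advance -1; mR−mL=40/97 → turn +1·90°
n=5: pose=(8,8,S); sL=160/317, sR=160/221; mL=-10000/70057, mR=7680/70057; mL+mR=-2320/70057 → advance -1; mR−mL=80/317 → turn +1·90°

0 80/89 16/37 -2248/3293 -768/3293 5 8 W
1 160/277 32/41 -2128/11357 1152/11357 6 8 S
2 10/29 8/13 -14/377 51/377 6 9 E
3 160/377 160/461 -43600/173797 -6720/173797 7 9 N
4 80/97 80/193 -11560/18721 -3840/18721 7 8 W
5 160/317 160/221 -10000/70057 7680/70057 8 8 S
final 8 9 E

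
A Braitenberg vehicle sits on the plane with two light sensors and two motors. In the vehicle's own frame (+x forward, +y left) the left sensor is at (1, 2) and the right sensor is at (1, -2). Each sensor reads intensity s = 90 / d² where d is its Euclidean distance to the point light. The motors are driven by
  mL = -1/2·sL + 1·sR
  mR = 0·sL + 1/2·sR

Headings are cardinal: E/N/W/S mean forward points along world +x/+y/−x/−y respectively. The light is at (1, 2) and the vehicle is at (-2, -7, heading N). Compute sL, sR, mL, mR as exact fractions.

left sensor world pos  = (-4, -6); dL² = 89
right sensor world pos = (0, -6); dR² = 65
sL = 90/89 = 90/89
sR = 90/65 = 18/13
mL = -1/2·sL + 1·sR = 1017/1157
mR = 0·sL + 1/2·sR = 9/13

90/89 18/13 1017/1157 9/13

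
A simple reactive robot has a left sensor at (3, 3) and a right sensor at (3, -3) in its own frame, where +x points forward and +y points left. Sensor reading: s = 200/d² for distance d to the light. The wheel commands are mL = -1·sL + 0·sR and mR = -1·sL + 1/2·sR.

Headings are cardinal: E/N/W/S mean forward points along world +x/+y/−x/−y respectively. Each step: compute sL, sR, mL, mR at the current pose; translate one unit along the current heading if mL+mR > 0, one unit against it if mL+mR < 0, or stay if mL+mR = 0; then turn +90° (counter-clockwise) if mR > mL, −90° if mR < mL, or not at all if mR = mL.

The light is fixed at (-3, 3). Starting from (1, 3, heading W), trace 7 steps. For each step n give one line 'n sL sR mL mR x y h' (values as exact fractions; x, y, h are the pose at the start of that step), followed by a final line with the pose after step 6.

0 20 20 -20 -10 1 3 W
1 200/73 200/13 -200/73 4700/949 2 3 S
2 50/17 5/2 -50/17 -115/68 2 2 E
3 40 200/53 -40 -2020/53 1 2 N
4 100/13 100 -100/13 550/13 1 1 W
5 200/61 8 -200/61 44/61 0 1 S
6 5 50/13 -5 -40/13 0 2 E
final -1 2 N

n=0: pose=(1,3,W); sL=20, sR=20; mL=-20, mR=-10; mL+mR=-30 → advance -1; mR−mL=10 → turn +1·90°
n=1: pose=(2,3,S); sL=200/73, sR=200/13; mL=-200/73, mR=4700/949; mL+mR=2100/949 → advance +1; mR−mL=100/13 → turn +1·90°
n=2: pose=(2,2,E); sL=50/17, sR=5/2; mL=-50/17, mR=-115/68; mL+mR=-315/68 → advance -1; mR−mL=5/4 → turn +1·90°
n=3: pose=(1,2,N); sL=40, sR=200/53; mL=-40, mR=-2020/53; mL+mR=-4140/53 → advance -1; mR−mL=100/53 → turn +1·90°
n=4: pose=(1,1,W); sL=100/13, sR=100; mL=-100/13, mR=550/13; mL+mR=450/13 → advance +1; mR−mL=50 → turn +1·90°
n=5: pose=(0,1,S); sL=200/61, sR=8; mL=-200/61, mR=44/61; mL+mR=-156/61 → advance -1; mR−mL=4 → turn +1·90°
n=6: pose=(0,2,E); sL=5, sR=50/13; mL=-5, mR=-40/13; mL+mR=-105/13 → advance -1; mR−mL=25/13 → turn +1·90°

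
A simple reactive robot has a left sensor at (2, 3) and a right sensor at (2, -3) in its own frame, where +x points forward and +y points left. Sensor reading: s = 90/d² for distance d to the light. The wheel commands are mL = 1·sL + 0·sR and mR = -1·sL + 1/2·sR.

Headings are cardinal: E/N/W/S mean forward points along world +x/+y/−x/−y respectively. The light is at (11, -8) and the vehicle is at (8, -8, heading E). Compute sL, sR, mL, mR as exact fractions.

left sensor world pos  = (10, -5); dL² = 10
right sensor world pos = (10, -11); dR² = 10
sL = 90/10 = 9
sR = 90/10 = 9
mL = 1·sL + 0·sR = 9
mR = -1·sL + 1/2·sR = -9/2

9 9 9 -9/2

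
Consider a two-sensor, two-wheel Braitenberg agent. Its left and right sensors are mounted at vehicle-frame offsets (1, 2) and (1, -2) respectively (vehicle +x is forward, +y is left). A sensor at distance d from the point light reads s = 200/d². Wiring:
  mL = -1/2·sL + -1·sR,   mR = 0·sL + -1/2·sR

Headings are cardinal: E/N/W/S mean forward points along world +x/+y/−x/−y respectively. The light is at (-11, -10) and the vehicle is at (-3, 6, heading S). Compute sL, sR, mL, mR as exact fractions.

8/13 200/261 -3644/3393 -100/261

left sensor world pos  = (-1, 5); dL² = 325
right sensor world pos = (-5, 5); dR² = 261
sL = 200/325 = 8/13
sR = 200/261 = 200/261
mL = -1/2·sL + -1·sR = -3644/3393
mR = 0·sL + -1/2·sR = -100/261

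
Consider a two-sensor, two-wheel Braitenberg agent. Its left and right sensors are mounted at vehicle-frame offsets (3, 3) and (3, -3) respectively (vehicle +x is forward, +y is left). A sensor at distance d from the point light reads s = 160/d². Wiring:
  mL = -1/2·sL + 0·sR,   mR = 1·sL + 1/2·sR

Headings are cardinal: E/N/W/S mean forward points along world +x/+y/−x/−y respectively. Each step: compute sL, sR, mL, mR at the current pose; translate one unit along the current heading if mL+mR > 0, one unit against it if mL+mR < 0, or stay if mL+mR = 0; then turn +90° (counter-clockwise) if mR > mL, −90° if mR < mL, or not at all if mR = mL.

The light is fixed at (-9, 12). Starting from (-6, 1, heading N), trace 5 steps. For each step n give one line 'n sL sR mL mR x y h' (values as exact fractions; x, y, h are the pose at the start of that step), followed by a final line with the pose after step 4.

n=0: pose=(-6,1,N); sL=5/2, sR=8/5; mL=-5/4, mR=33/10; mL+mR=41/20 → advance +1; mR−mL=91/20 → turn +1·90°
n=1: pose=(-6,2,W); sL=160/169, sR=160/49; mL=-80/169, mR=21360/8281; mL+mR=17440/8281 → advance +1; mR−mL=25280/8281 → turn +1·90°
n=2: pose=(-7,2,S); sL=80/97, sR=16/17; mL=-40/97, mR=2136/1649; mL+mR=1456/1649 → advance +1; mR−mL=2816/1649 → turn +1·90°
n=3: pose=(-7,1,E); sL=160/89, sR=160/221; mL=-80/89, mR=42480/19669; mL+mR=24800/19669 → advance +1; mR−mL=60160/19669 → turn +1·90°
n=4: pose=(-6,1,N); sL=5/2, sR=8/5; mL=-5/4, mR=33/10; mL+mR=41/20 → advance +1; mR−mL=91/20 → turn +1·90°

0 5/2 8/5 -5/4 33/10 -6 1 N
1 160/169 160/49 -80/169 21360/8281 -6 2 W
2 80/97 16/17 -40/97 2136/1649 -7 2 S
3 160/89 160/221 -80/89 42480/19669 -7 1 E
4 5/2 8/5 -5/4 33/10 -6 1 N
final -6 2 W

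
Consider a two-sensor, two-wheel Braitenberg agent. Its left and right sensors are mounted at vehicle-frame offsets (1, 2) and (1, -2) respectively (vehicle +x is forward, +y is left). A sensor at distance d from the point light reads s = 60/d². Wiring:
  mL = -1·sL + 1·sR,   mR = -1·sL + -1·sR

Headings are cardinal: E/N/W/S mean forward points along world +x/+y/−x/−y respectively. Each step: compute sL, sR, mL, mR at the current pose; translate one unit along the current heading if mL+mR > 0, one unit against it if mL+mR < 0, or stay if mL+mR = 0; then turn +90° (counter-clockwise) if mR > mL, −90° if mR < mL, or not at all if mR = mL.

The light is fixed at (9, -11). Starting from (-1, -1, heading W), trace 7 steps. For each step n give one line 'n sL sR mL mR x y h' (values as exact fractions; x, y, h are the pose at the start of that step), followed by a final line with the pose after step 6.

n=0: pose=(-1,-1,W); sL=12/37, sR=12/53; mL=-192/1961, mR=-1080/1961; mL+mR=-24/37 → advance -1; mR−mL=-24/53 → turn -1·90°
n=1: pose=(0,-1,N); sL=30/121, sR=6/17; mL=216/2057, mR=-1236/2057; mL+mR=-60/121 → advance -1; mR−mL=-12/17 → turn -1·90°
n=2: pose=(0,-2,E); sL=12/37, sR=60/113; mL=864/4181, mR=-3576/4181; mL+mR=-24/37 → advance -1; mR−mL=-120/113 → turn -1·90°
n=3: pose=(-1,-2,S); sL=15/32, sR=15/52; mL=-75/416, mR=-315/416; mL+mR=-15/16 → advance -1; mR−mL=-15/26 → turn -1·90°
n=4: pose=(-1,-1,W); sL=12/37, sR=12/53; mL=-192/1961, mR=-1080/1961; mL+mR=-24/37 → advance -1; mR−mL=-24/53 → turn -1·90°
n=5: pose=(0,-1,N); sL=30/121, sR=6/17; mL=216/2057, mR=-1236/2057; mL+mR=-60/121 → advance -1; mR−mL=-12/17 → turn -1·90°
n=6: pose=(0,-2,E); sL=12/37, sR=60/113; mL=864/4181, mR=-3576/4181; mL+mR=-24/37 → advance -1; mR−mL=-120/113 → turn -1·90°

0 12/37 12/53 -192/1961 -1080/1961 -1 -1 W
1 30/121 6/17 216/2057 -1236/2057 0 -1 N
2 12/37 60/113 864/4181 -3576/4181 0 -2 E
3 15/32 15/52 -75/416 -315/416 -1 -2 S
4 12/37 12/53 -192/1961 -1080/1961 -1 -1 W
5 30/121 6/17 216/2057 -1236/2057 0 -1 N
6 12/37 60/113 864/4181 -3576/4181 0 -2 E
final -1 -2 S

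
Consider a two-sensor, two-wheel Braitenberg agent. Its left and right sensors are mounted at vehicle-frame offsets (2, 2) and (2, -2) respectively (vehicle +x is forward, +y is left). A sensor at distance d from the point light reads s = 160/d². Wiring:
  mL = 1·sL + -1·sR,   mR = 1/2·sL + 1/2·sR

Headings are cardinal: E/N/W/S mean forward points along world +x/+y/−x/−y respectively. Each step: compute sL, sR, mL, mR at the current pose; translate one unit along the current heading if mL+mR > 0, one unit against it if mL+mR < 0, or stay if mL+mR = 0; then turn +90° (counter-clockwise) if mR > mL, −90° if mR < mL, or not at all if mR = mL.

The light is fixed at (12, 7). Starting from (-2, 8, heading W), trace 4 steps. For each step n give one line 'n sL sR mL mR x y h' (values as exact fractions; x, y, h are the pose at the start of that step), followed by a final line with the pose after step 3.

n=0: pose=(-2,8,W); sL=160/257, sR=32/53; mL=256/13621, mR=8352/13621; mL+mR=8608/13621 → advance +1; mR−mL=8096/13621 → turn +1·90°
n=1: pose=(-3,8,S); sL=16/17, sR=16/29; mL=192/493, mR=368/493; mL+mR=560/493 → advance +1; mR−mL=176/493 → turn +1·90°
n=2: pose=(-3,7,E); sL=160/173, sR=160/173; mL=0, mR=160/173; mL+mR=160/173 → advance +1; mR−mL=160/173 → turn +1·90°
n=3: pose=(-2,7,N); sL=8/13, sR=40/37; mL=-224/481, mR=408/481; mL+mR=184/481 → advance +1; mR−mL=632/481 → turn +1·90°

0 160/257 32/53 256/13621 8352/13621 -2 8 W
1 16/17 16/29 192/493 368/493 -3 8 S
2 160/173 160/173 0 160/173 -3 7 E
3 8/13 40/37 -224/481 408/481 -2 7 N
final -2 8 W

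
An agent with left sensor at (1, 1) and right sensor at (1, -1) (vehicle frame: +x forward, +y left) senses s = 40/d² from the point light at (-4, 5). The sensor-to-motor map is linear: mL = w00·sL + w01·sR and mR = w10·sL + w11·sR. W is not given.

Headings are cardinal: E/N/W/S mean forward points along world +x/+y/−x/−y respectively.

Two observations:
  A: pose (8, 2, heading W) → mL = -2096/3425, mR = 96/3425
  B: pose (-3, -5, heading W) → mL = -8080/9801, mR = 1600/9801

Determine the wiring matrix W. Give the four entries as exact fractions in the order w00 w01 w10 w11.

-1 -1 -1 1

obs A: pose=(8,2,W) → sL=40/137, sR=8/25, mL=-2096/3425, mR=96/3425
obs B: pose=(-3,-5,W) → sL=40/121, sR=40/81, mL=-8080/9801, mR=1600/9801
sensor matrix S = [[40/137, 8/25], [40/121, 40/81]]; det S = 257792/6713685
solve [mL_A; mL_B] = S·[w00; w01] and [mR_A; mR_B] = S·[w10; w11]:
  w00 = -1, w01 = -1, w10 = -1, w11 = 1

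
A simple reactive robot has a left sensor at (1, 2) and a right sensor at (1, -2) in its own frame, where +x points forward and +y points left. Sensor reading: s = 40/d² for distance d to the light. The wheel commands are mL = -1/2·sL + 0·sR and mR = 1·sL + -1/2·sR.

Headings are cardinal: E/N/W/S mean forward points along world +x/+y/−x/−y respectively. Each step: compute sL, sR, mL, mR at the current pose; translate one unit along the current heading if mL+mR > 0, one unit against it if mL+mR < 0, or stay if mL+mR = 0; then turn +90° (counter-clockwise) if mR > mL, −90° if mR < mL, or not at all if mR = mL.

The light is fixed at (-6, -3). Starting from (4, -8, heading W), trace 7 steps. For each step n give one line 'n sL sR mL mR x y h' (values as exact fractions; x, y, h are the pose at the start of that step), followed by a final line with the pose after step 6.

0 4/13 4/9 -2/13 10/117 4 -8 W
1 8/41 40/117 -4/41 116/4797 5 -8 S
2 10/37 2/9 -5/37 53/333 5 -7 E
3 40/109 8/41 -20/109 1204/4469 6 -7 N
4 20/73 20/61 -10/73 490/4453 6 -6 W
5 40/241 40/137 -20/241 660/33017 7 -6 S
6 10/49 10/53 -5/49 285/2597 7 -5 E
final 8 -5 N

n=0: pose=(4,-8,W); sL=4/13, sR=4/9; mL=-2/13, mR=10/117; mL+mR=-8/117 → advance -1; mR−mL=28/117 → turn +1·90°
n=1: pose=(5,-8,S); sL=8/41, sR=40/117; mL=-4/41, mR=116/4797; mL+mR=-352/4797 → advance -1; mR−mL=584/4797 → turn +1·90°
n=2: pose=(5,-7,E); sL=10/37, sR=2/9; mL=-5/37, mR=53/333; mL+mR=8/333 → advance +1; mR−mL=98/333 → turn +1·90°
n=3: pose=(6,-7,N); sL=40/109, sR=8/41; mL=-20/109, mR=1204/4469; mL+mR=384/4469 → advance +1; mR−mL=2024/4469 → turn +1·90°
n=4: pose=(6,-6,W); sL=20/73, sR=20/61; mL=-10/73, mR=490/4453; mL+mR=-120/4453 → advance -1; mR−mL=1100/4453 → turn +1·90°
n=5: pose=(7,-6,S); sL=40/241, sR=40/137; mL=-20/241, mR=660/33017; mL+mR=-2080/33017 → advance -1; mR−mL=3400/33017 → turn +1·90°
n=6: pose=(7,-5,E); sL=10/49, sR=10/53; mL=-5/49, mR=285/2597; mL+mR=20/2597 → advance +1; mR−mL=550/2597 → turn +1·90°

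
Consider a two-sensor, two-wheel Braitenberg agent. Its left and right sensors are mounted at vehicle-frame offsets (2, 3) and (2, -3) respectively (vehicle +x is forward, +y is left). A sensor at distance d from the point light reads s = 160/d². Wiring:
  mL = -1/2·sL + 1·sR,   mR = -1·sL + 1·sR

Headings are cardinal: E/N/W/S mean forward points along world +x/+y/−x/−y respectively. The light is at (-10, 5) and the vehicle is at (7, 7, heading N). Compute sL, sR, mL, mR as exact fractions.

left sensor world pos  = (4, 9); dL² = 212
right sensor world pos = (10, 9); dR² = 416
sL = 160/212 = 40/53
sR = 160/416 = 5/13
mL = -1/2·sL + 1·sR = 5/689
mR = -1·sL + 1·sR = -255/689

40/53 5/13 5/689 -255/689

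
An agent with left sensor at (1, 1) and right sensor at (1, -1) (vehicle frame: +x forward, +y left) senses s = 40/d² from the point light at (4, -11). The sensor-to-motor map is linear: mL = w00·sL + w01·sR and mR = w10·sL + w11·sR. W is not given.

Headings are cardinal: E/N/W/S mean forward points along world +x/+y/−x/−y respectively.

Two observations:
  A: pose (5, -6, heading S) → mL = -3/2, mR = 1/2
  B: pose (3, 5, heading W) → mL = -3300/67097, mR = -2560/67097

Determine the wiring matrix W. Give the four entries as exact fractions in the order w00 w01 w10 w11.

1/2 -1 -1 1

obs A: pose=(5,-6,S) → sL=2, sR=5/2, mL=-3/2, mR=1/2
obs B: pose=(3,5,W) → sL=40/229, sR=40/293, mL=-3300/67097, mR=-2560/67097
sensor matrix S = [[2, 5/2], [40/229, 40/293]]; det S = -10980/67097
solve [mL_A; mL_B] = S·[w00; w01] and [mR_A; mR_B] = S·[w10; w11]:
  w00 = 1/2, w01 = -1, w10 = -1, w11 = 1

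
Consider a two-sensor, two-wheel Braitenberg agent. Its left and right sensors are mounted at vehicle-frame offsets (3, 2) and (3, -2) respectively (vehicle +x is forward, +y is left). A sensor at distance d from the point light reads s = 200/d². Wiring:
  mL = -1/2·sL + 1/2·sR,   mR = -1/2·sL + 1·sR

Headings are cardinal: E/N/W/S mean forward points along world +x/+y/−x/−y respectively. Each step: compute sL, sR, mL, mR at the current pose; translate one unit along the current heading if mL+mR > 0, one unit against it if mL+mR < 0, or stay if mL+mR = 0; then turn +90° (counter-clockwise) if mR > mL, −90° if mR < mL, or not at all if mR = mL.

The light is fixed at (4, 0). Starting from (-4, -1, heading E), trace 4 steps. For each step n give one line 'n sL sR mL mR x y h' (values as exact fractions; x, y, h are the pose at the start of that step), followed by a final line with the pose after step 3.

n=0: pose=(-4,-1,E); sL=100/13, sR=100/17; mL=-200/221, mR=450/221; mL+mR=250/221 → advance +1; mR−mL=50/17 → turn +1·90°
n=1: pose=(-3,-1,N); sL=40/17, sR=200/29; mL=1120/493, mR=2820/493; mL+mR=3940/493 → advance +1; mR−mL=100/29 → turn +1·90°
n=2: pose=(-3,0,W); sL=25/13, sR=25/13; mL=0, mR=25/26; mL+mR=25/26 → advance +1; mR−mL=25/26 → turn +1·90°
n=3: pose=(-4,0,S); sL=40/9, sR=200/109; mL=-1280/981, mR=-380/981; mL+mR=-1660/981 → advance -1; mR−mL=100/109 → turn +1·90°

0 100/13 100/17 -200/221 450/221 -4 -1 E
1 40/17 200/29 1120/493 2820/493 -3 -1 N
2 25/13 25/13 0 25/26 -3 0 W
3 40/9 200/109 -1280/981 -380/981 -4 0 S
final -4 1 E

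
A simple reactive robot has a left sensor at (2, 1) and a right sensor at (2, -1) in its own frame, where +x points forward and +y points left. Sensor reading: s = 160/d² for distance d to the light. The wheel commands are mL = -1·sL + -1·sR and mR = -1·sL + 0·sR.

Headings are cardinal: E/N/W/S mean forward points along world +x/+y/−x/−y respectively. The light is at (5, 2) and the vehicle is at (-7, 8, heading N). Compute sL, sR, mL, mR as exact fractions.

left sensor world pos  = (-8, 10); dL² = 233
right sensor world pos = (-6, 10); dR² = 185
sL = 160/233 = 160/233
sR = 160/185 = 32/37
mL = -1·sL + -1·sR = -13376/8621
mR = -1·sL + 0·sR = -160/233

160/233 32/37 -13376/8621 -160/233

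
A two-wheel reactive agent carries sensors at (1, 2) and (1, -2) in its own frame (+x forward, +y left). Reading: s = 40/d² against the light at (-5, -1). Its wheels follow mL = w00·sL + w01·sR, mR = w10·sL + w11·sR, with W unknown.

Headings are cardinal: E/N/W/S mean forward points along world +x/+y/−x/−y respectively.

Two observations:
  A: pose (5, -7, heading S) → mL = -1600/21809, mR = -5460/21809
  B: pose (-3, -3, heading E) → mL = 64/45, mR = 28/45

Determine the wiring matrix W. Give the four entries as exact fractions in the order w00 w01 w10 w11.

1/2 -1/2 1/2 -1

obs A: pose=(5,-7,S) → sL=40/193, sR=40/113, mL=-1600/21809, mR=-5460/21809
obs B: pose=(-3,-3,E) → sL=40/9, sR=8/5, mL=64/45, mR=28/45
sensor matrix S = [[40/193, 40/113], [40/9, 8/5]]; det S = -243712/196281
solve [mL_A; mL_B] = S·[w00; w01] and [mR_A; mR_B] = S·[w10; w11]:
  w00 = 1/2, w01 = -1/2, w10 = 1/2, w11 = -1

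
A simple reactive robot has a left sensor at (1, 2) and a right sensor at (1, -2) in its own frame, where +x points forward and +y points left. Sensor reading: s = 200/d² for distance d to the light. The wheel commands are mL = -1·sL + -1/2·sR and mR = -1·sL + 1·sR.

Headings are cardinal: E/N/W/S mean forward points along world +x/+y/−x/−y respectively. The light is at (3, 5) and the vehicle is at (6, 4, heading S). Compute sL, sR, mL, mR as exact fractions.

200/29 40 -780/29 960/29

left sensor world pos  = (8, 3); dL² = 29
right sensor world pos = (4, 3); dR² = 5
sL = 200/29 = 200/29
sR = 200/5 = 40
mL = -1·sL + -1/2·sR = -780/29
mR = -1·sL + 1·sR = 960/29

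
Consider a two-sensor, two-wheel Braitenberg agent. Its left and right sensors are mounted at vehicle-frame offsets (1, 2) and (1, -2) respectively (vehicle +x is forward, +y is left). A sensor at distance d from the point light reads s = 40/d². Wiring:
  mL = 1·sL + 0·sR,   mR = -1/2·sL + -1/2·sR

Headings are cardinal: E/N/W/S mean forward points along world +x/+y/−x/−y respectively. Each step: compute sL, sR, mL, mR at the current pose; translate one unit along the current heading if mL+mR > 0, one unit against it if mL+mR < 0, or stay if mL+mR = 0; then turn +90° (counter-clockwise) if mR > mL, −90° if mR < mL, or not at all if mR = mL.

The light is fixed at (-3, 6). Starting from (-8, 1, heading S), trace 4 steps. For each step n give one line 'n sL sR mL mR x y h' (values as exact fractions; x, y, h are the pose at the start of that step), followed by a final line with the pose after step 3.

n=0: pose=(-8,1,S); sL=8/9, sR=8/17; mL=8/9, mR=-104/153; mL+mR=32/153 → advance +1; mR−mL=-80/51 → turn -1·90°
n=1: pose=(-8,0,W); sL=2/5, sR=10/13; mL=2/5, mR=-38/65; mL+mR=-12/65 → advance -1; mR−mL=-64/65 → turn -1·90°
n=2: pose=(-7,0,N); sL=40/61, sR=40/29; mL=40/61, mR=-1800/1769; mL+mR=-640/1769 → advance -1; mR−mL=-2960/1769 → turn -1·90°
n=3: pose=(-7,-1,E); sL=20/17, sR=4/9; mL=20/17, mR=-124/153; mL+mR=56/153 → advance +1; mR−mL=-304/153 → turn -1·90°

0 8/9 8/17 8/9 -104/153 -8 1 S
1 2/5 10/13 2/5 -38/65 -8 0 W
2 40/61 40/29 40/61 -1800/1769 -7 0 N
3 20/17 4/9 20/17 -124/153 -7 -1 E
final -6 -1 S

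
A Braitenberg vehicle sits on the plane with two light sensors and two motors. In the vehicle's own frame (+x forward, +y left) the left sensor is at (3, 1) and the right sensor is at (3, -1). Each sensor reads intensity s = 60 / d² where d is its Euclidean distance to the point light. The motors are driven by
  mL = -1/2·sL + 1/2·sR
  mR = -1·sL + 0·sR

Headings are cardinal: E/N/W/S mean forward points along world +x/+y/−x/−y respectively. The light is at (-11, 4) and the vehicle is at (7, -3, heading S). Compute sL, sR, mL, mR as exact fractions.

left sensor world pos  = (8, -6); dL² = 461
right sensor world pos = (6, -6); dR² = 389
sL = 60/461 = 60/461
sR = 60/389 = 60/389
mL = -1/2·sL + 1/2·sR = 2160/179329
mR = -1·sL + 0·sR = -60/461

60/461 60/389 2160/179329 -60/461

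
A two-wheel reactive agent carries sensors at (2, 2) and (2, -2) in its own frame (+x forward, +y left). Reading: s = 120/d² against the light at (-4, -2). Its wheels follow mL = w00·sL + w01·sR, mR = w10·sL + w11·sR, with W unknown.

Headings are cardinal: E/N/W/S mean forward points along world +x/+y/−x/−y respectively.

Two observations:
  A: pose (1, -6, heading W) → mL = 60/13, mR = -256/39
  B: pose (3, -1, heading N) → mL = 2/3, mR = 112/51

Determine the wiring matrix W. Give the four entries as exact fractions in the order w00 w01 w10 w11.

0 1/2 1 -1

obs A: pose=(1,-6,W) → sL=8/3, sR=120/13, mL=60/13, mR=-256/39
obs B: pose=(3,-1,N) → sL=60/17, sR=4/3, mL=2/3, mR=112/51
sensor matrix S = [[8/3, 120/13], [60/17, 4/3]]; det S = -57728/1989
solve [mL_A; mL_B] = S·[w00; w01] and [mR_A; mR_B] = S·[w10; w11]:
  w00 = 0, w01 = 1/2, w10 = 1, w11 = -1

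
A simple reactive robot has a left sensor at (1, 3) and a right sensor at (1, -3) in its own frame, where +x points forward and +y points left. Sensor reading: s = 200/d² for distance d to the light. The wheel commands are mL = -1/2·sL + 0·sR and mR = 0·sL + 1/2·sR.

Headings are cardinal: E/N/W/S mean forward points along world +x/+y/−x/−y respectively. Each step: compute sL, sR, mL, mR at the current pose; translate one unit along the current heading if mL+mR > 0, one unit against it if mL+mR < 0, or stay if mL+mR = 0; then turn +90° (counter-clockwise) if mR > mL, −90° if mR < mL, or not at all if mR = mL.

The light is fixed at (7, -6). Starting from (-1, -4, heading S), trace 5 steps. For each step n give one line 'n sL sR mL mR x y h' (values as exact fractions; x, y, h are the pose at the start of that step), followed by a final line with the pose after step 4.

0 100/13 100/61 -50/13 50/61 -1 -4 S
1 40/17 200/49 -20/17 100/49 -1 -3 E
2 50/29 25/4 -25/29 25/8 0 -3 N
3 40/13 200/113 -20/13 100/113 0 -2 W
4 100/9 20/9 -50/9 10/9 1 -2 S
final 1 -1 E

n=0: pose=(-1,-4,S); sL=100/13, sR=100/61; mL=-50/13, mR=50/61; mL+mR=-2400/793 → advance -1; mR−mL=3700/793 → turn +1·90°
n=1: pose=(-1,-3,E); sL=40/17, sR=200/49; mL=-20/17, mR=100/49; mL+mR=720/833 → advance +1; mR−mL=2680/833 → turn +1·90°
n=2: pose=(0,-3,N); sL=50/29, sR=25/4; mL=-25/29, mR=25/8; mL+mR=525/232 → advance +1; mR−mL=925/232 → turn +1·90°
n=3: pose=(0,-2,W); sL=40/13, sR=200/113; mL=-20/13, mR=100/113; mL+mR=-960/1469 → advance -1; mR−mL=3560/1469 → turn +1·90°
n=4: pose=(1,-2,S); sL=100/9, sR=20/9; mL=-50/9, mR=10/9; mL+mR=-40/9 → advance -1; mR−mL=20/3 → turn +1·90°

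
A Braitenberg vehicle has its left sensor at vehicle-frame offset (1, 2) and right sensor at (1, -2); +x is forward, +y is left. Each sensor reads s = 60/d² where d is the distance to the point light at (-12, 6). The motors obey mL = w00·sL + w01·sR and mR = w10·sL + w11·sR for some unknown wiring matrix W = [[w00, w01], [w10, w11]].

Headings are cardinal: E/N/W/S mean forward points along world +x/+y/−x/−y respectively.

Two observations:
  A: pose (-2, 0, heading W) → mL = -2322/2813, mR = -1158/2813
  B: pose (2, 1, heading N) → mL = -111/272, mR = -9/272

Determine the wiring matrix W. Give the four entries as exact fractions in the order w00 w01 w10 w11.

-1/2 -1 1/2 -1

obs A: pose=(-2,0,W) → sL=12/29, sR=60/97, mL=-2322/2813, mR=-1158/2813
obs B: pose=(2,1,N) → sL=3/8, sR=15/68, mL=-111/272, mR=-9/272
sensor matrix S = [[12/29, 60/97], [3/8, 15/68]]; det S = -13455/95642
solve [mL_A; mL_B] = S·[w00; w01] and [mR_A; mR_B] = S·[w10; w11]:
  w00 = -1/2, w01 = -1, w10 = 1/2, w11 = -1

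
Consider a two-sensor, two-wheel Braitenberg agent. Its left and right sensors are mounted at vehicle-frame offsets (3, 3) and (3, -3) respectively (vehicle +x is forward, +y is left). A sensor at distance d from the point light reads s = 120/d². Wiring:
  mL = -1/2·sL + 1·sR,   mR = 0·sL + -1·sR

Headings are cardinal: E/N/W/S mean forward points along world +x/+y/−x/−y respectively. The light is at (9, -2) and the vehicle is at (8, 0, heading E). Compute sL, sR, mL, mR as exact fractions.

120/29 24 636/29 -24

left sensor world pos  = (11, 3); dL² = 29
right sensor world pos = (11, -3); dR² = 5
sL = 120/29 = 120/29
sR = 120/5 = 24
mL = -1/2·sL + 1·sR = 636/29
mR = 0·sL + -1·sR = -24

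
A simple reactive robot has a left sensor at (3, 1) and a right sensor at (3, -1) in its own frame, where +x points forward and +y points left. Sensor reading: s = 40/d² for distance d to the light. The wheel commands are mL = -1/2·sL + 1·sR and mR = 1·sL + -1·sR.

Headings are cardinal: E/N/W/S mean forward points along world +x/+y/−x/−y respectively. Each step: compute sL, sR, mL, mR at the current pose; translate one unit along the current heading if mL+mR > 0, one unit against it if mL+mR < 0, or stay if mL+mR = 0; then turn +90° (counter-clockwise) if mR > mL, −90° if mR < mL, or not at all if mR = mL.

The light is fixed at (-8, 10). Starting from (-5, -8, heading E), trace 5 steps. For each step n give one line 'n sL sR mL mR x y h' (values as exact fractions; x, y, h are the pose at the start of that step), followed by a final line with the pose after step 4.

0 8/65 40/397 1012/25805 576/25805 -5 -8 E
1 20/233 4/45 482/10485 -32/10485 -4 -8 S
2 40/401 8/65 1908/26065 -608/26065 -4 -9 W
3 2/13 5/34 31/442 3/442 -5 -9 N
4 8/65 40/397 1012/25805 576/25805 -5 -8 E
final -4 -8 S

n=0: pose=(-5,-8,E); sL=8/65, sR=40/397; mL=1012/25805, mR=576/25805; mL+mR=4/65 → advance +1; mR−mL=-436/25805 → turn -1·90°
n=1: pose=(-4,-8,S); sL=20/233, sR=4/45; mL=482/10485, mR=-32/10485; mL+mR=10/233 → advance +1; mR−mL=-514/10485 → turn -1·90°
n=2: pose=(-4,-9,W); sL=40/401, sR=8/65; mL=1908/26065, mR=-608/26065; mL+mR=20/401 → advance +1; mR−mL=-2516/26065 → turn -1·90°
n=3: pose=(-5,-9,N); sL=2/13, sR=5/34; mL=31/442, mR=3/442; mL+mR=1/13 → advance +1; mR−mL=-14/221 → turn -1·90°
n=4: pose=(-5,-8,E); sL=8/65, sR=40/397; mL=1012/25805, mR=576/25805; mL+mR=4/65 → advance +1; mR−mL=-436/25805 → turn -1·90°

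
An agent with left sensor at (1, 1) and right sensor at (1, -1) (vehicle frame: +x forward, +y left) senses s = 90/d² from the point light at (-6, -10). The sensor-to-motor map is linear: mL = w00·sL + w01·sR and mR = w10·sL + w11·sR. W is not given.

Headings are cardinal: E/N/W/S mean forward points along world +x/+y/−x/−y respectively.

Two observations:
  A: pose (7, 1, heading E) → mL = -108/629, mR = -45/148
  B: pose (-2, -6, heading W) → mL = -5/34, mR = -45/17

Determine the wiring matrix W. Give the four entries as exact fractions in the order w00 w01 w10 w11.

obs A: pose=(7,1,E) → sL=9/34, sR=45/148, mL=-108/629, mR=-45/148
obs B: pose=(-2,-6,W) → sL=5, sR=45/17, mL=-5/34, mR=-45/17
sensor matrix S = [[9/34, 45/148], [5, 45/17]]; det S = -35055/42772
solve [mL_A; mL_B] = S·[w00; w01] and [mR_A; mR_B] = S·[w10; w11]:
  w00 = 1/2, w01 = -1, w10 = 0, w11 = -1

1/2 -1 0 -1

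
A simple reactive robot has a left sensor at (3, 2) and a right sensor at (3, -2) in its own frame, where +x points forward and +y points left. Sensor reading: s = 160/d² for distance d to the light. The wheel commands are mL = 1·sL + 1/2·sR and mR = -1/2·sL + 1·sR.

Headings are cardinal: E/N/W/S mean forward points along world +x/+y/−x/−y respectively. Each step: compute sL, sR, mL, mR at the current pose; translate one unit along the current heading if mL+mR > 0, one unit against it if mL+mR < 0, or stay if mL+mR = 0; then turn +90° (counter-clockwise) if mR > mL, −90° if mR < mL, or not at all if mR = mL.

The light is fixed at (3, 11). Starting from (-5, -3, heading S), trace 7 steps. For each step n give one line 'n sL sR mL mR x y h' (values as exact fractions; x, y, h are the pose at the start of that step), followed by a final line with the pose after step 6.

0 32/65 160/389 17648/25285 4176/25285 -5 -3 S
1 16/41 16/29 792/1189 424/1189 -5 -4 W
2 32/53 160/193 10416/10229 5392/10229 -6 -4 N
3 8/9 40/73 764/657 68/657 -6 -3 E
4 32/65 160/389 17648/25285 4176/25285 -5 -3 S
5 16/41 16/29 792/1189 424/1189 -5 -4 W
6 32/53 160/193 10416/10229 5392/10229 -6 -4 N
final -6 -3 E

n=0: pose=(-5,-3,S); sL=32/65, sR=160/389; mL=17648/25285, mR=4176/25285; mL+mR=21824/25285 → advance +1; mR−mL=-13472/25285 → turn -1·90°
n=1: pose=(-5,-4,W); sL=16/41, sR=16/29; mL=792/1189, mR=424/1189; mL+mR=1216/1189 → advance +1; mR−mL=-368/1189 → turn -1·90°
n=2: pose=(-6,-4,N); sL=32/53, sR=160/193; mL=10416/10229, mR=5392/10229; mL+mR=15808/10229 → advance +1; mR−mL=-5024/10229 → turn -1·90°
n=3: pose=(-6,-3,E); sL=8/9, sR=40/73; mL=764/657, mR=68/657; mL+mR=832/657 → advance +1; mR−mL=-232/219 → turn -1·90°
n=4: pose=(-5,-3,S); sL=32/65, sR=160/389; mL=17648/25285, mR=4176/25285; mL+mR=21824/25285 → advance +1; mR−mL=-13472/25285 → turn -1·90°
n=5: pose=(-5,-4,W); sL=16/41, sR=16/29; mL=792/1189, mR=424/1189; mL+mR=1216/1189 → advance +1; mR−mL=-368/1189 → turn -1·90°
n=6: pose=(-6,-4,N); sL=32/53, sR=160/193; mL=10416/10229, mR=5392/10229; mL+mR=15808/10229 → advance +1; mR−mL=-5024/10229 → turn -1·90°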